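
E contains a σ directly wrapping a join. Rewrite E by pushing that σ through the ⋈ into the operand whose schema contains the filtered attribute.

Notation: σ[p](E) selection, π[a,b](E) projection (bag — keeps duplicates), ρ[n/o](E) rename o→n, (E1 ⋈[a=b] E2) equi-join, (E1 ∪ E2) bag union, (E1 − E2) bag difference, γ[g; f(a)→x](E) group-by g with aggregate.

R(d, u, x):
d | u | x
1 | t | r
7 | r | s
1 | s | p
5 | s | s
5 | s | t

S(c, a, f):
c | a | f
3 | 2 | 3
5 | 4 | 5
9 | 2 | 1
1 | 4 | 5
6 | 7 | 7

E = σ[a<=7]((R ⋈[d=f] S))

σ filters on a, owned by the right side.
E' = (R ⋈[d=f] σ[a<=7](S))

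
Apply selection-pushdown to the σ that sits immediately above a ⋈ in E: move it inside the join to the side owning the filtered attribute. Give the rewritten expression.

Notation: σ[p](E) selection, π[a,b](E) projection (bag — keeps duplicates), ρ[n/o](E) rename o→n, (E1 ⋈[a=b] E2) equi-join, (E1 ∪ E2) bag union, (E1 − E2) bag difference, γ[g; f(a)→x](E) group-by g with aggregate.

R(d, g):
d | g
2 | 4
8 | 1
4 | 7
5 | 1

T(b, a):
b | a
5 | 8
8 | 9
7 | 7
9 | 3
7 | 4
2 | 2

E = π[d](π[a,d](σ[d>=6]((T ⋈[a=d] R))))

σ filters on d, owned by the right side.
E' = π[d](π[a,d]((T ⋈[a=d] σ[d>=6](R))))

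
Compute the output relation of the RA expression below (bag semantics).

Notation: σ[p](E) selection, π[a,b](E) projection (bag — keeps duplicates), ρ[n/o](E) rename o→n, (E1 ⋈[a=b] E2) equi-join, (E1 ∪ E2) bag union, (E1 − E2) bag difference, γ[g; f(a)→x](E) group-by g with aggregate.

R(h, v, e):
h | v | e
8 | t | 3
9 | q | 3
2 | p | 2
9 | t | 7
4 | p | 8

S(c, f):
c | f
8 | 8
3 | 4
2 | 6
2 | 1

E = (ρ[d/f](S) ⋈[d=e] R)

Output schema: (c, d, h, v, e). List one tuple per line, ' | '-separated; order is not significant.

Per-node cardinality:
  S → 4
  ρ[d/f](S) → 4
  R → 5
  (ρ[d/f](S) ⋈[d=e] R) → 1

== RESULT ==
c | d | h | v | e
8 | 8 | 4 | p | 8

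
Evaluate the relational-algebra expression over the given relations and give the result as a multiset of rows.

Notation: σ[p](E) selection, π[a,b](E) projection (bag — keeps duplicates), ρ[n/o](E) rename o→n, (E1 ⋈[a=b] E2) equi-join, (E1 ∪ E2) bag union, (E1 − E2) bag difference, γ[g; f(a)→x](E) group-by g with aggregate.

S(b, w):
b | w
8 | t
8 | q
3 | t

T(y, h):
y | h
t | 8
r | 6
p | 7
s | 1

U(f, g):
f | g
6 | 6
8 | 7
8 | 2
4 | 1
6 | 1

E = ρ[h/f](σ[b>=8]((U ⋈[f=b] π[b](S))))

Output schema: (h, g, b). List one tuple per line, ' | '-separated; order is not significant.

Stepwise |·|:
  U → 5
  S → 3
  π[b](S) → 3
  (U ⋈[f=b] π[b](S)) → 4
  σ[b>=8]((U ⋈[f=b] π[b](S))) → 4
  ρ[h/f](σ[b>=8]((U ⋈[f=b] π[b](S)))) → 4

== RESULT ==
h | g | b
8 | 2 | 8
8 | 2 | 8
8 | 7 | 8
8 | 7 | 8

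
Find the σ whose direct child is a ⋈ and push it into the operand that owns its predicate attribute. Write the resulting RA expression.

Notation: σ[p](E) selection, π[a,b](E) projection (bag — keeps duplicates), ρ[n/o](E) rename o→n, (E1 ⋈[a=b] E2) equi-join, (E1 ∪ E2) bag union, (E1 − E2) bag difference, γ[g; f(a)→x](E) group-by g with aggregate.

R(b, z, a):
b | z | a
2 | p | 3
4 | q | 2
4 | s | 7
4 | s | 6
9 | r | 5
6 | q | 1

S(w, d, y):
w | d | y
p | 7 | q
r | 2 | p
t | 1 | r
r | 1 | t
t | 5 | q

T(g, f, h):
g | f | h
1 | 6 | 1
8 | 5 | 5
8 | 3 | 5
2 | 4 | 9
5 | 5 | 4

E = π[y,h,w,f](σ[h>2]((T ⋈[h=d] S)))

σ filters on h, owned by the left side.
E' = π[y,h,w,f]((σ[h>2](T) ⋈[h=d] S))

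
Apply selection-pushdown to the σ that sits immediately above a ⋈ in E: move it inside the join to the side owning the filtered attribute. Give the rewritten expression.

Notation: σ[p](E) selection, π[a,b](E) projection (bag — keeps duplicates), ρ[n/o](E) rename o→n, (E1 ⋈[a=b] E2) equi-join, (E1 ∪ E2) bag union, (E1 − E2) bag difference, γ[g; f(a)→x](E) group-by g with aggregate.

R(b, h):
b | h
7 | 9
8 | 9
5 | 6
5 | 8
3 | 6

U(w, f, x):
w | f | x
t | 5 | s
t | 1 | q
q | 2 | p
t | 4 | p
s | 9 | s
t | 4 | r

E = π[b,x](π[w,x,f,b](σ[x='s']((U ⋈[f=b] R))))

σ filters on x, owned by the left side.
E' = π[b,x](π[w,x,f,b]((σ[x='s'](U) ⋈[f=b] R)))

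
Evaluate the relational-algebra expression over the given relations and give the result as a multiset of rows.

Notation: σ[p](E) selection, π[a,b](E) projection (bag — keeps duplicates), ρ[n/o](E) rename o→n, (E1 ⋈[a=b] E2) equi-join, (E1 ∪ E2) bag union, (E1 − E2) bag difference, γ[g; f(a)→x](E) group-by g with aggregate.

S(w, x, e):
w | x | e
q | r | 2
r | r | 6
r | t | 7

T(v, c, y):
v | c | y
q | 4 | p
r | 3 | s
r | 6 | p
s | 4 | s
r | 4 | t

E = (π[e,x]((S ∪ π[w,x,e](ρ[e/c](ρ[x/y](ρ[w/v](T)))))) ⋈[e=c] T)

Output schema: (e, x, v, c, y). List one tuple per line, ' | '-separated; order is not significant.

Per-node cardinality:
  S → 3
  T → 5
  ρ[w/v](T) → 5
  ρ[x/y](ρ[w/v](T)) → 5
  ρ[e/c](ρ[x/y](ρ[w/v](T))) → 5
  π[w,x,e](ρ[e/c](ρ[x/y](ρ[w/v](T)))) → 5
  (S ∪ π[w,x,e](ρ[e/c](ρ[x/y](ρ[w/v](T))))) → 8
  π[e,x]((S ∪ π[w,x,e](ρ[e/c](ρ[x/y](ρ[w/v](T)))))) → 8
  T → 5
  (π[e,x]((S ∪ π[w,x,e](ρ[e/c](ρ[x/y](ρ[w/v](T)))))) ⋈[e=c] T) → 12

== RESULT ==
e | x | v | c | y
3 | s | r | 3 | s
4 | p | q | 4 | p
4 | p | r | 4 | t
4 | p | s | 4 | s
4 | s | q | 4 | p
4 | s | r | 4 | t
4 | s | s | 4 | s
4 | t | q | 4 | p
4 | t | r | 4 | t
4 | t | s | 4 | s
6 | p | r | 6 | p
6 | r | r | 6 | p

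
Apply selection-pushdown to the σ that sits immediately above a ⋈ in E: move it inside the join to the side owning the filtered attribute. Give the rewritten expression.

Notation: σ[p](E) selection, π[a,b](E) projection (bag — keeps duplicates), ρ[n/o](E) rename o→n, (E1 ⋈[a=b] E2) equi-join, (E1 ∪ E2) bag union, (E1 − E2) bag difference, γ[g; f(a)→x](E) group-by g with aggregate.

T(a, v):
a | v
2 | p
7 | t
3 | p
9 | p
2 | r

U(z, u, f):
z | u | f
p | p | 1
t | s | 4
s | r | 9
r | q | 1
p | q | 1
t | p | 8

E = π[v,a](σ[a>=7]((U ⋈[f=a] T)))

σ filters on a, owned by the right side.
E' = π[v,a]((U ⋈[f=a] σ[a>=7](T)))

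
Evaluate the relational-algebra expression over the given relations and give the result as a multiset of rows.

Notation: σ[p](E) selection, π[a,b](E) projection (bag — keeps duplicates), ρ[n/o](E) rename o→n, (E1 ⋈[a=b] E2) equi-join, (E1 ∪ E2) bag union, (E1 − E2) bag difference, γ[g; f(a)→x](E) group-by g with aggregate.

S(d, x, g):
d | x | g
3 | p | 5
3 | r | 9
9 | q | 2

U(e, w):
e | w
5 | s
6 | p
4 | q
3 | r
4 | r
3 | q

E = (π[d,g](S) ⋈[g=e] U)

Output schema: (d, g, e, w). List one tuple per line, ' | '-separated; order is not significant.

Per-node cardinality:
  S → 3
  π[d,g](S) → 3
  U → 6
  (π[d,g](S) ⋈[g=e] U) → 1

== RESULT ==
d | g | e | w
3 | 5 | 5 | s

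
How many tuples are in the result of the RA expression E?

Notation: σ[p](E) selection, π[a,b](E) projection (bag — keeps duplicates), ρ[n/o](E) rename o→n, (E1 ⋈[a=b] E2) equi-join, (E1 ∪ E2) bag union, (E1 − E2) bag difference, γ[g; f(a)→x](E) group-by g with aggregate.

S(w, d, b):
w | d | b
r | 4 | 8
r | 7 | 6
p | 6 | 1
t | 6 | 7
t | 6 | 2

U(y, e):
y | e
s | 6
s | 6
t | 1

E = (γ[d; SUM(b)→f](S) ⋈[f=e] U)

Per-node cardinality:
  S → 5
  γ[d; SUM(b)→f](S) → 3
  U → 3
  (γ[d; SUM(b)→f](S) ⋈[f=e] U) → 2

|E| = 2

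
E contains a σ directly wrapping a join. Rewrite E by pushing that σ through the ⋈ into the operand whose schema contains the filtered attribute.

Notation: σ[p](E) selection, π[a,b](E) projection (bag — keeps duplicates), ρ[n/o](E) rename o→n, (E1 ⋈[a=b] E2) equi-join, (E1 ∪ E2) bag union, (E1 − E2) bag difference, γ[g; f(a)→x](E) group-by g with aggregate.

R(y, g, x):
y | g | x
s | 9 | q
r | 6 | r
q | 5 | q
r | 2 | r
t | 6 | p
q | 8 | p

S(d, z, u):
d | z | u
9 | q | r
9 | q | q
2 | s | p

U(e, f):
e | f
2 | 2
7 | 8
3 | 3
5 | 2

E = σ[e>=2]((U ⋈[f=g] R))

σ filters on e, owned by the left side.
E' = (σ[e>=2](U) ⋈[f=g] R)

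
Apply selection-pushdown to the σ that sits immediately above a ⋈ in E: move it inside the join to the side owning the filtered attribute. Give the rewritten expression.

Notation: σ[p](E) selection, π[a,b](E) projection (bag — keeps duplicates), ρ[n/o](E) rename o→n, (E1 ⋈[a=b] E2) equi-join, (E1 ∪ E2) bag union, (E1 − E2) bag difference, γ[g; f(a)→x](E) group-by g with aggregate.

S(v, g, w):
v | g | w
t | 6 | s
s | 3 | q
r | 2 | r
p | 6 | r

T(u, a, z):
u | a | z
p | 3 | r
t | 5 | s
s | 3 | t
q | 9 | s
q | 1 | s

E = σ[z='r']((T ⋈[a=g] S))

σ filters on z, owned by the left side.
E' = (σ[z='r'](T) ⋈[a=g] S)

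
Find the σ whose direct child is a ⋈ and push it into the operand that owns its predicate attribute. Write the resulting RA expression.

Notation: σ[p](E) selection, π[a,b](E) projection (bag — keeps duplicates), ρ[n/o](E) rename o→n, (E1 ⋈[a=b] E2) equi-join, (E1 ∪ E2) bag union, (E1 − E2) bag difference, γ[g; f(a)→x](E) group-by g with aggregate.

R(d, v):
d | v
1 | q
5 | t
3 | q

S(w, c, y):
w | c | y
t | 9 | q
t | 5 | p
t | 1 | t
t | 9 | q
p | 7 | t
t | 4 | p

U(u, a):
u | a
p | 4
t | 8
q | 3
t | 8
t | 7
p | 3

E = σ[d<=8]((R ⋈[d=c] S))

σ filters on d, owned by the left side.
E' = (σ[d<=8](R) ⋈[d=c] S)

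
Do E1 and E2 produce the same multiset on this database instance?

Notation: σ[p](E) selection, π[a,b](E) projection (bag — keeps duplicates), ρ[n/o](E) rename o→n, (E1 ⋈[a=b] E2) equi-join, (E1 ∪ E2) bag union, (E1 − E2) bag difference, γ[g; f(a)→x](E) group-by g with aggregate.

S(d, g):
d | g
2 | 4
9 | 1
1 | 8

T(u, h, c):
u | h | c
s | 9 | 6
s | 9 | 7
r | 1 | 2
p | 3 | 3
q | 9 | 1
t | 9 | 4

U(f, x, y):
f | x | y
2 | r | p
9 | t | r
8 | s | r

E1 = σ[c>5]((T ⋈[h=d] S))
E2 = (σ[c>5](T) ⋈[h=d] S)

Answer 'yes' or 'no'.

E1 per-node cardinality:
  T → 6
  S → 3
  (T ⋈[h=d] S) → 5
  σ[c>5]((T ⋈[h=d] S)) → 2
E2 per-node cardinality:
  T → 6
  σ[c>5](T) → 2
  S → 3
  (σ[c>5](T) ⋈[h=d] S) → 2

E1 and E2 produce the same multiset:
u | h | c | d | g
s | 9 | 6 | 9 | 1
s | 9 | 7 | 9 | 1

yes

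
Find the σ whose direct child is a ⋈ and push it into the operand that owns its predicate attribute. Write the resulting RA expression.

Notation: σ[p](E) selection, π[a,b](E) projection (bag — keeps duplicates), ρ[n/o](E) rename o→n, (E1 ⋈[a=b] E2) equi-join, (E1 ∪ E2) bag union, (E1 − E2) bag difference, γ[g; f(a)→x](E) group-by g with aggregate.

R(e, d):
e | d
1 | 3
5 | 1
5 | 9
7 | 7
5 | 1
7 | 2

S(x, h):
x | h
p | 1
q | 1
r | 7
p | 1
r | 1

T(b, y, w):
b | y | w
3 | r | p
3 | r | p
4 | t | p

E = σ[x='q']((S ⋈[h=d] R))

σ filters on x, owned by the left side.
E' = (σ[x='q'](S) ⋈[h=d] R)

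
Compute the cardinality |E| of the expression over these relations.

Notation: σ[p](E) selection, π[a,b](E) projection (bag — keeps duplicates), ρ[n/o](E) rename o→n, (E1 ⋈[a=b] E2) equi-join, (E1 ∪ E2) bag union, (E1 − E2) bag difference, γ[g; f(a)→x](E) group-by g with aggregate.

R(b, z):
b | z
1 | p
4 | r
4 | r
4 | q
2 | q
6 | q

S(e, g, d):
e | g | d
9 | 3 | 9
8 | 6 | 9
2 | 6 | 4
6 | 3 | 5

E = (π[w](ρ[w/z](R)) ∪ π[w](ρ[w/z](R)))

Per-node cardinality:
  R → 6
  ρ[w/z](R) → 6
  π[w](ρ[w/z](R)) → 6
  R → 6
  ρ[w/z](R) → 6
  π[w](ρ[w/z](R)) → 6
  (π[w](ρ[w/z](R)) ∪ π[w](ρ[w/z](R))) → 12

|E| = 12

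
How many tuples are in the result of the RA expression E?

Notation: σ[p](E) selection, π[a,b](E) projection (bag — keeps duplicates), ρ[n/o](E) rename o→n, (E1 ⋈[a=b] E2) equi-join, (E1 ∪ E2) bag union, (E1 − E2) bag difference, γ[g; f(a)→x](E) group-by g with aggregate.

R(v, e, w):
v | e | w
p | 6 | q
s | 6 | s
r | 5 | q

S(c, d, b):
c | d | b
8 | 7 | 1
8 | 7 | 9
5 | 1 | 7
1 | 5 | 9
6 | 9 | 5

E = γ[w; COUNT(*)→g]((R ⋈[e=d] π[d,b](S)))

Stepwise |·|:
  R → 3
  S → 5
  π[d,b](S) → 5
  (R ⋈[e=d] π[d,b](S)) → 1
  γ[w; COUNT(*)→g]((R ⋈[e=d] π[d,b](S))) → 1

|E| = 1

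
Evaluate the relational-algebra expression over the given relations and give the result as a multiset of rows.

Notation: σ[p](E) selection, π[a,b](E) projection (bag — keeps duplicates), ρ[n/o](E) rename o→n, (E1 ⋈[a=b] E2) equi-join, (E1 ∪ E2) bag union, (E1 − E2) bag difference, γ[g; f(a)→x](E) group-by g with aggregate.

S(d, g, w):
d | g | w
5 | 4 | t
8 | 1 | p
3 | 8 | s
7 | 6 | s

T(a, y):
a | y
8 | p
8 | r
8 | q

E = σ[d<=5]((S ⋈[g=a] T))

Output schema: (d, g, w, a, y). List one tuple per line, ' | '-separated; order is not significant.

Row counts bottom-up:
  S → 4
  T → 3
  (S ⋈[g=a] T) → 3
  σ[d<=5]((S ⋈[g=a] T)) → 3

== RESULT ==
d | g | w | a | y
3 | 8 | s | 8 | p
3 | 8 | s | 8 | q
3 | 8 | s | 8 | r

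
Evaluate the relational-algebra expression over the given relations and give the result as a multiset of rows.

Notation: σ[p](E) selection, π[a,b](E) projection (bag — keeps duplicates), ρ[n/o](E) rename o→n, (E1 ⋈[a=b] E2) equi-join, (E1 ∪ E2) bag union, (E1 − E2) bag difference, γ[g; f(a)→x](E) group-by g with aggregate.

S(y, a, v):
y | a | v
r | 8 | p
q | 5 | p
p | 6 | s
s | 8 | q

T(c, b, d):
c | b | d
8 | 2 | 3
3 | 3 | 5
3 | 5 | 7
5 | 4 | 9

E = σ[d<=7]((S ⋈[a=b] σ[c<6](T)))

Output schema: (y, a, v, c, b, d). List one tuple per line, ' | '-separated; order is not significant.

Subexpression sizes:
  S → 4
  T → 4
  σ[c<6](T) → 3
  (S ⋈[a=b] σ[c<6](T)) → 1
  σ[d<=7]((S ⋈[a=b] σ[c<6](T))) → 1

== RESULT ==
y | a | v | c | b | d
q | 5 | p | 3 | 5 | 7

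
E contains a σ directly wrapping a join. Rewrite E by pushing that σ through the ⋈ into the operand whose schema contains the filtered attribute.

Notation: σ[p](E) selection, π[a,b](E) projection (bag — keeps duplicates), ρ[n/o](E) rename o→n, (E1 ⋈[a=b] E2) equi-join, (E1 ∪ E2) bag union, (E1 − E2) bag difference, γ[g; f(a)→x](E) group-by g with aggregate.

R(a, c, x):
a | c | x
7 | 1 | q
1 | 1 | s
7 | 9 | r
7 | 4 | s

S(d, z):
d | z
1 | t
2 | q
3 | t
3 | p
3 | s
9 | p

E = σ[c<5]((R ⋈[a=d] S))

σ filters on c, owned by the left side.
E' = (σ[c<5](R) ⋈[a=d] S)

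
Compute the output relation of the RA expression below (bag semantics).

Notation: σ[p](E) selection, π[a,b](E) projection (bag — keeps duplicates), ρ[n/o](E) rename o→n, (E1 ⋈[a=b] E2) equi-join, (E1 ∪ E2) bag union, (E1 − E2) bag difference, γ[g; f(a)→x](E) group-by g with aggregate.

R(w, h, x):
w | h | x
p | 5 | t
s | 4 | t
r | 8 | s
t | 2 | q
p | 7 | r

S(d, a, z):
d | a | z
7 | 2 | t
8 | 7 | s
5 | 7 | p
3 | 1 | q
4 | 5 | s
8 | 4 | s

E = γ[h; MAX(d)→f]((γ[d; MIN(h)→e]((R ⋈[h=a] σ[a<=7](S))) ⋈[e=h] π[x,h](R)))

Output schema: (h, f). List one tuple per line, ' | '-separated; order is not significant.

Subexpression sizes:
  R → 5
  S → 6
  σ[a<=7](S) → 6
  (R ⋈[h=a] σ[a<=7](S)) → 5
  γ[d; MIN(h)→e]((R ⋈[h=a] σ[a<=7](S))) → 4
  R → 5
  π[x,h](R) → 5
  (γ[d; MIN(h)→e]((R ⋈[h=a] σ[a<=7](S))) ⋈[e=h] π[x,h](R)) → 4
  γ[h; MAX(d)→f]((γ[d; MIN(h)→e]((R ⋈[h=a] σ[a<=7](S))) ⋈[e=h] π[x,h](R))) → 4

== RESULT ==
h | f
2 | 7
4 | 8
5 | 4
7 | 5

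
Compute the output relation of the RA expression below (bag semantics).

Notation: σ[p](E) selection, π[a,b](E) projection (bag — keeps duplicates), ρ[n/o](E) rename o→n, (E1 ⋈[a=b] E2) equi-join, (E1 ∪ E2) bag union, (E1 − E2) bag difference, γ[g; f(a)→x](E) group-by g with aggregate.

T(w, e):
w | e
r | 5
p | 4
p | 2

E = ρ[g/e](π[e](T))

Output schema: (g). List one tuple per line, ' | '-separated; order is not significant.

Row counts bottom-up:
  T → 3
  π[e](T) → 3
  ρ[g/e](π[e](T)) → 3

== RESULT ==
g
2
4
5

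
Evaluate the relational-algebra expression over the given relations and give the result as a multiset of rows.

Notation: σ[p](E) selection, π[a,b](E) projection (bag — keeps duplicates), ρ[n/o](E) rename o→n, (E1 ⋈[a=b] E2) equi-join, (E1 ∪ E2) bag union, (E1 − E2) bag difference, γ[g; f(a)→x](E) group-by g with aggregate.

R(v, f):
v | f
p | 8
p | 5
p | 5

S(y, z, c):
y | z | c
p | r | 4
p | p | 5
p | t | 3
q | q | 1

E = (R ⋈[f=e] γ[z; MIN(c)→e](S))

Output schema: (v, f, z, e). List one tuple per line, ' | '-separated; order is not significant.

Row counts bottom-up:
  R → 3
  S → 4
  γ[z; MIN(c)→e](S) → 4
  (R ⋈[f=e] γ[z; MIN(c)→e](S)) → 2

== RESULT ==
v | f | z | e
p | 5 | p | 5
p | 5 | p | 5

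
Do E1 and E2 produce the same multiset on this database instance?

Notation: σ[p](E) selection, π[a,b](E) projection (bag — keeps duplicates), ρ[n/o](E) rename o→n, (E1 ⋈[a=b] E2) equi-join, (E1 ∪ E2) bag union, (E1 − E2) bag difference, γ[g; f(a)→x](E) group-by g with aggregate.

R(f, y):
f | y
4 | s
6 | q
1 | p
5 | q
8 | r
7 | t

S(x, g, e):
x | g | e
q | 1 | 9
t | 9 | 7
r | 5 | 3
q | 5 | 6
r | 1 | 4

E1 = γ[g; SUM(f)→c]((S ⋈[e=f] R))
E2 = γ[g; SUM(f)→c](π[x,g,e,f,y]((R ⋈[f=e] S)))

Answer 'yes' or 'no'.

E1 row counts bottom-up:
  S → 5
  R → 6
  (S ⋈[e=f] R) → 3
  γ[g; SUM(f)→c]((S ⋈[e=f] R)) → 3
E2 row counts bottom-up:
  R → 6
  S → 5
  (R ⋈[f=e] S) → 3
  π[x,g,e,f,y]((R ⋈[f=e] S)) → 3
  γ[g; SUM(f)→c](π[x,g,e,f,y]((R ⋈[f=e] S))) → 3

E1 and E2 produce the same multiset:
g | c
1 | 4
5 | 6
9 | 7

yes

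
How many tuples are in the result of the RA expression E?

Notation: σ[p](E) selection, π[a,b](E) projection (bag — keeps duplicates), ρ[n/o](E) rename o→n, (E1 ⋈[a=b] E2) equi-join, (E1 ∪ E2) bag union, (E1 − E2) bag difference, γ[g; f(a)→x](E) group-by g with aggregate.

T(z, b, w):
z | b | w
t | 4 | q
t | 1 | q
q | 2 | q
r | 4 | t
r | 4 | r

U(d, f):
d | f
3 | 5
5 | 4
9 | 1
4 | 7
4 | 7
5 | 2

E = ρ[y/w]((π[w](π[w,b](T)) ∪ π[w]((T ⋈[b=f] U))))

Subexpression sizes:
  T → 5
  π[w,b](T) → 5
  π[w](π[w,b](T)) → 5
  T → 5
  U → 6
  (T ⋈[b=f] U) → 5
  π[w]((T ⋈[b=f] U)) → 5
  (π[w](π[w,b](T)) ∪ π[w]((T ⋈[b=f] U))) → 10
  ρ[y/w]((π[w](π[w,b](T)) ∪ π[w]((T ⋈[b=f] U)))) → 10

|E| = 10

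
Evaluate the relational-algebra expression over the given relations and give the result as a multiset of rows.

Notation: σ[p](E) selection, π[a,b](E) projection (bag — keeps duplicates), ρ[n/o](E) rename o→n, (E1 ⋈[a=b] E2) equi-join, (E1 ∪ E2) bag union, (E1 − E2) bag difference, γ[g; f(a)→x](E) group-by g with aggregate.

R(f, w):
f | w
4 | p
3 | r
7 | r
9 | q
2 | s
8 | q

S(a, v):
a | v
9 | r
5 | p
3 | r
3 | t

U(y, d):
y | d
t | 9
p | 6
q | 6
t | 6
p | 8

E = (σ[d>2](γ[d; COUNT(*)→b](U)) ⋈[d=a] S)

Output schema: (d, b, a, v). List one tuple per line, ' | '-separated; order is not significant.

Per-node cardinality:
  U → 5
  γ[d; COUNT(*)→b](U) → 3
  σ[d>2](γ[d; COUNT(*)→b](U)) → 3
  S → 4
  (σ[d>2](γ[d; COUNT(*)→b](U)) ⋈[d=a] S) → 1

== RESULT ==
d | b | a | v
9 | 1 | 9 | r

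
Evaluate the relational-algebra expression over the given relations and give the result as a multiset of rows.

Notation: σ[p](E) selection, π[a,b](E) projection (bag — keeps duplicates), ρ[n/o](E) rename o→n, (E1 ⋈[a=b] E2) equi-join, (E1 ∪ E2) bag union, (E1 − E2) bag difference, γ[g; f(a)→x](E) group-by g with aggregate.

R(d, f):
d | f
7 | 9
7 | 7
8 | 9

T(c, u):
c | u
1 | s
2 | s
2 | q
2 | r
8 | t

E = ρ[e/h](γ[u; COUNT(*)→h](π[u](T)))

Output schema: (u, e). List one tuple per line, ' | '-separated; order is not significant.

Subexpression sizes:
  T → 5
  π[u](T) → 5
  γ[u; COUNT(*)→h](π[u](T)) → 4
  ρ[e/h](γ[u; COUNT(*)→h](π[u](T))) → 4

== RESULT ==
u | e
q | 1
r | 1
s | 2
t | 1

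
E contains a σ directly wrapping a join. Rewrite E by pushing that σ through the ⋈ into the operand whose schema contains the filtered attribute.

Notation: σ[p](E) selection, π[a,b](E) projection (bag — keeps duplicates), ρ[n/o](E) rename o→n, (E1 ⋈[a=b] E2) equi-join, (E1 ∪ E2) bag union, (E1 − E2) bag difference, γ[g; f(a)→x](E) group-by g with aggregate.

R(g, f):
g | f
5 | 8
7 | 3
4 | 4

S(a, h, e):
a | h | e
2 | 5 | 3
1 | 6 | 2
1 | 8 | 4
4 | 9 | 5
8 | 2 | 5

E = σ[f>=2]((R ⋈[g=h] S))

σ filters on f, owned by the left side.
E' = (σ[f>=2](R) ⋈[g=h] S)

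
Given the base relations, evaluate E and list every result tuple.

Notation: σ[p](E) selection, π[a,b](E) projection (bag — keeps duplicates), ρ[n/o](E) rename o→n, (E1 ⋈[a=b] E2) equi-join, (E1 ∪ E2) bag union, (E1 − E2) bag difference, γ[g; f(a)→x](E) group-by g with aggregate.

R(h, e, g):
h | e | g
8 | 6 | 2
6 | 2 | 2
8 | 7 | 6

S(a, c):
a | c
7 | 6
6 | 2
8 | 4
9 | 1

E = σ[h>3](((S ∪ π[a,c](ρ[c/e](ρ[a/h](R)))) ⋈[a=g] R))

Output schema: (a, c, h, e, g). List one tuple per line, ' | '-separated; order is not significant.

Row counts bottom-up:
  S → 4
  R → 3
  ρ[a/h](R) → 3
  ρ[c/e](ρ[a/h](R)) → 3
  π[a,c](ρ[c/e](ρ[a/h](R))) → 3
  (S ∪ π[a,c](ρ[c/e](ρ[a/h](R)))) → 7
  R → 3
  ((S ∪ π[a,c](ρ[c/e](ρ[a/h](R)))) ⋈[a=g] R) → 2
  σ[h>3](((S ∪ π[a,c](ρ[c/e](ρ[a/h](R)))) ⋈[a=g] R)) → 2

== RESULT ==
a | c | h | e | g
6 | 2 | 8 | 7 | 6
6 | 2 | 8 | 7 | 6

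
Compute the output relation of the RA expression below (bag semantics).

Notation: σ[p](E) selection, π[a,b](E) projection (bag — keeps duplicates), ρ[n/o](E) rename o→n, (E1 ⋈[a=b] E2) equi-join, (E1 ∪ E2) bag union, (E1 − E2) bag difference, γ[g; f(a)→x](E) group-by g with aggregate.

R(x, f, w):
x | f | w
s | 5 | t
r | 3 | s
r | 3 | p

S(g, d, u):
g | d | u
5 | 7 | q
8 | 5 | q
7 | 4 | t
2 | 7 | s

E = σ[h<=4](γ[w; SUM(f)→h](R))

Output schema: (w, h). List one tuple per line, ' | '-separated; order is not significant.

Row counts bottom-up:
  R → 3
  γ[w; SUM(f)→h](R) → 3
  σ[h<=4](γ[w; SUM(f)→h](R)) → 2

== RESULT ==
w | h
p | 3
s | 3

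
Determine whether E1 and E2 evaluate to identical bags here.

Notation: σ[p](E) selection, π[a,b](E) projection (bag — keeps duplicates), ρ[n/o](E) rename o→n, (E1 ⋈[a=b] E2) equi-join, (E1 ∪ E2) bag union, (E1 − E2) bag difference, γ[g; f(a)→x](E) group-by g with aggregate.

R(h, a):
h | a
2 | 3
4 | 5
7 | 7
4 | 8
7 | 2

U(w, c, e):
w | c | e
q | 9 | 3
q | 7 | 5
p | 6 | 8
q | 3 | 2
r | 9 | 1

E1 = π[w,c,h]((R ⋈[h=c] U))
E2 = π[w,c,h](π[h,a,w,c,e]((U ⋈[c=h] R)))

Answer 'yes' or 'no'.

E1 subexpression sizes:
  R → 5
  U → 5
  (R ⋈[h=c] U) → 2
  π[w,c,h]((R ⋈[h=c] U)) → 2
E2 subexpression sizes:
  U → 5
  R → 5
  (U ⋈[c=h] R) → 2
  π[h,a,w,c,e]((U ⋈[c=h] R)) → 2
  π[w,c,h](π[h,a,w,c,e]((U ⋈[c=h] R))) → 2

E1 and E2 produce the same multiset:
w | c | h
q | 7 | 7
q | 7 | 7

yes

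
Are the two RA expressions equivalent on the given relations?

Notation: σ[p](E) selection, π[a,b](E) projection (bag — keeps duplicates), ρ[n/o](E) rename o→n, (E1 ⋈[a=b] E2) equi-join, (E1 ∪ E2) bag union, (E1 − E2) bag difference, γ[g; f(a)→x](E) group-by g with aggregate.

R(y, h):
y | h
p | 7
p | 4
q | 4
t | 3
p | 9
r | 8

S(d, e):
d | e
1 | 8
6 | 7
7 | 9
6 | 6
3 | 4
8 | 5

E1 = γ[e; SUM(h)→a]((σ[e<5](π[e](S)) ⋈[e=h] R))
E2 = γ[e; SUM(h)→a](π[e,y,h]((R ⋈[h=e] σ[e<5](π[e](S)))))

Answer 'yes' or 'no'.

E1 per-node cardinality:
  S → 6
  π[e](S) → 6
  σ[e<5](π[e](S)) → 1
  R → 6
  (σ[e<5](π[e](S)) ⋈[e=h] R) → 2
  γ[e; SUM(h)→a]((σ[e<5](π[e](S)) ⋈[e=h] R)) → 1
E2 per-node cardinality:
  R → 6
  S → 6
  π[e](S) → 6
  σ[e<5](π[e](S)) → 1
  (R ⋈[h=e] σ[e<5](π[e](S))) → 2
  π[e,y,h]((R ⋈[h=e] σ[e<5](π[e](S)))) → 2
  γ[e; SUM(h)→a](π[e,y,h]((R ⋈[h=e] σ[e<5](π[e](S))))) → 1

E1 and E2 produce the same multiset:
e | a
4 | 8

yes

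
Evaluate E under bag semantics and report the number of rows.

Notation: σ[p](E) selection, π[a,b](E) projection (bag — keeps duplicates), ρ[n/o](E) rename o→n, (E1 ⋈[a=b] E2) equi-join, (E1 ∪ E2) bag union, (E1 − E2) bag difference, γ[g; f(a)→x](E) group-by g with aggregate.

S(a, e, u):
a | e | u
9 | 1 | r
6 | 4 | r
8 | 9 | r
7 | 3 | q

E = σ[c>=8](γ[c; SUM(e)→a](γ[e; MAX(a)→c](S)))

Subexpression sizes:
  S → 4
  γ[e; MAX(a)→c](S) → 4
  γ[c; SUM(e)→a](γ[e; MAX(a)→c](S)) → 4
  σ[c>=8](γ[c; SUM(e)→a](γ[e; MAX(a)→c](S))) → 2

|E| = 2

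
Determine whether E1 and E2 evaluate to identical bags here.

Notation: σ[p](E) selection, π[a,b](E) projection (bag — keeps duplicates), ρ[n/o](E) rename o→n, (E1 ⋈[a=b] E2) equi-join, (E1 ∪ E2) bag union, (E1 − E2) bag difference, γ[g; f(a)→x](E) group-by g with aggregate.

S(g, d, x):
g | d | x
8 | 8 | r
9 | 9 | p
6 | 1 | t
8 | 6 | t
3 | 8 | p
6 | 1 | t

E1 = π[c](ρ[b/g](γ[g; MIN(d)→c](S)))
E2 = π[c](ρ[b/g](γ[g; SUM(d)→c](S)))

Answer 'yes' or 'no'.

E1 per-node cardinality:
  S → 6
  γ[g; MIN(d)→c](S) → 4
  ρ[b/g](γ[g; MIN(d)→c](S)) → 4
  π[c](ρ[b/g](γ[g; MIN(d)→c](S))) → 4
E2 per-node cardinality:
  S → 6
  γ[g; SUM(d)→c](S) → 4
  ρ[b/g](γ[g; SUM(d)→c](S)) → 4
  π[c](ρ[b/g](γ[g; SUM(d)→c](S))) → 4

E1 result:
c
1
6
8
9
E2 result:
c
2
8
9
14
Witness: (6,) appears 1× in E1 but 0× in E2.

no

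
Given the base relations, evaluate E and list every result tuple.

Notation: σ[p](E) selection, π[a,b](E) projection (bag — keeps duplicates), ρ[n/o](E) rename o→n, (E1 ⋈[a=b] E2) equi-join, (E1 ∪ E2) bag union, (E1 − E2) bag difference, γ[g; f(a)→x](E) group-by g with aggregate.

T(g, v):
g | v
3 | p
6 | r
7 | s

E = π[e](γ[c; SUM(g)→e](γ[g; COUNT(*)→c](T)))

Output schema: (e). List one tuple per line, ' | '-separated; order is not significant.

Subexpression sizes:
  T → 3
  γ[g; COUNT(*)→c](T) → 3
  γ[c; SUM(g)→e](γ[g; COUNT(*)→c](T)) → 1
  π[e](γ[c; SUM(g)→e](γ[g; COUNT(*)→c](T))) → 1

== RESULT ==
e
16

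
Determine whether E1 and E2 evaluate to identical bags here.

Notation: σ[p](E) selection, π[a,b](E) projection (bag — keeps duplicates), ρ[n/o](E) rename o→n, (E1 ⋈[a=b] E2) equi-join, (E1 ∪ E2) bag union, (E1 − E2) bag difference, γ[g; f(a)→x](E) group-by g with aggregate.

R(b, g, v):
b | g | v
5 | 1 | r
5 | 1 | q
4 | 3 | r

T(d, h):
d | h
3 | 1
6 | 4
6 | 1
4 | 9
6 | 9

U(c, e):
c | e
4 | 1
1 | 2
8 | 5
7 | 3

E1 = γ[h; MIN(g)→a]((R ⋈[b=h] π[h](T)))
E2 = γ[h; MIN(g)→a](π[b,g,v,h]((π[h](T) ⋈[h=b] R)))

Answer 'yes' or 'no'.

E1 stepwise |·|:
  R → 3
  T → 5
  π[h](T) → 5
  (R ⋈[b=h] π[h](T)) → 1
  γ[h; MIN(g)→a]((R ⋈[b=h] π[h](T))) → 1
E2 stepwise |·|:
  T → 5
  π[h](T) → 5
  R → 3
  (π[h](T) ⋈[h=b] R) → 1
  π[b,g,v,h]((π[h](T) ⋈[h=b] R)) → 1
  γ[h; MIN(g)→a](π[b,g,v,h]((π[h](T) ⋈[h=b] R))) → 1

E1 and E2 produce the same multiset:
h | a
4 | 3

yes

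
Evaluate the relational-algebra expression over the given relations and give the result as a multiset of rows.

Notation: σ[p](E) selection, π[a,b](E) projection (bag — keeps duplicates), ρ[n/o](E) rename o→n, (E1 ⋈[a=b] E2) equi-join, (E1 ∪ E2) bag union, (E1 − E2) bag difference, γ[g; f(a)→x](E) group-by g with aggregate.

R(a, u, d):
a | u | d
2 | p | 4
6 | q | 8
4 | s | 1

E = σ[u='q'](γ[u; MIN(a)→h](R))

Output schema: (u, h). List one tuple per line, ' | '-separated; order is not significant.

Per-node cardinality:
  R → 3
  γ[u; MIN(a)→h](R) → 3
  σ[u='q'](γ[u; MIN(a)→h](R)) → 1

== RESULT ==
u | h
q | 6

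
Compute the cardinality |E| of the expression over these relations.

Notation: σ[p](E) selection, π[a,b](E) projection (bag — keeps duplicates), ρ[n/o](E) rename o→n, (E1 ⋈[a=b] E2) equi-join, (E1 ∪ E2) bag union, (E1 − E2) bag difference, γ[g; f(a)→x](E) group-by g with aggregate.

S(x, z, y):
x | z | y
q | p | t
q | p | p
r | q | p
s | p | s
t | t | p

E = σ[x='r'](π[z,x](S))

Subexpression sizes:
  S → 5
  π[z,x](S) → 5
  σ[x='r'](π[z,x](S)) → 1

|E| = 1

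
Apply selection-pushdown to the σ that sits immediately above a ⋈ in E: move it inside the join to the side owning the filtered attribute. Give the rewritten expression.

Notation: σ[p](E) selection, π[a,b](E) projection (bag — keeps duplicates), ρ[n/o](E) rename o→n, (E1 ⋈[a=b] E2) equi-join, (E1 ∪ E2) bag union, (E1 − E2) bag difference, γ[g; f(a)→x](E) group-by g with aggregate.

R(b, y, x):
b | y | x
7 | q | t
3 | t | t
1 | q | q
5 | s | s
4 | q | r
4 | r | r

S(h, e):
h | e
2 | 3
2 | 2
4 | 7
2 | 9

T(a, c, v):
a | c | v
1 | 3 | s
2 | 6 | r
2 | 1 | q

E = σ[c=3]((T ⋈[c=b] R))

σ filters on c, owned by the left side.
E' = (σ[c=3](T) ⋈[c=b] R)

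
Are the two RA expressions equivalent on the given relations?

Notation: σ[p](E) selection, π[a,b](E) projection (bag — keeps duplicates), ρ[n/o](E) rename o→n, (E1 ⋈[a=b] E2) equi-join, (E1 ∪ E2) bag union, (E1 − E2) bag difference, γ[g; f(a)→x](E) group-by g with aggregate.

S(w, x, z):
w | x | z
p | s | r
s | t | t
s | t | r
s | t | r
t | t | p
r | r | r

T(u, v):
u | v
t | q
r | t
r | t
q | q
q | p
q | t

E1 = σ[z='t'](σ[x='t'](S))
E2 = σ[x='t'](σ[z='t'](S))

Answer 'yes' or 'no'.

E1 per-node cardinality:
  S → 6
  σ[x='t'](S) → 4
  σ[z='t'](σ[x='t'](S)) → 1
E2 per-node cardinality:
  S → 6
  σ[z='t'](S) → 1
  σ[x='t'](σ[z='t'](S)) → 1

E1 and E2 produce the same multiset:
w | x | z
s | t | t

yes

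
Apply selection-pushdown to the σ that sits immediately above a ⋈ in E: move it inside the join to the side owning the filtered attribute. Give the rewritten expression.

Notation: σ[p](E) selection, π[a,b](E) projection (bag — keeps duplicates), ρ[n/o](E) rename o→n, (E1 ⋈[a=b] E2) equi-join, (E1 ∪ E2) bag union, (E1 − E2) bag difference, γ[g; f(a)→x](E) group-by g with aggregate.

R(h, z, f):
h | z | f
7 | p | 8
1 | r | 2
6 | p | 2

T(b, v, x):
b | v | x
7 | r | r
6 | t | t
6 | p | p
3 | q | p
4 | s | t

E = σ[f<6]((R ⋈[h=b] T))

σ filters on f, owned by the left side.
E' = (σ[f<6](R) ⋈[h=b] T)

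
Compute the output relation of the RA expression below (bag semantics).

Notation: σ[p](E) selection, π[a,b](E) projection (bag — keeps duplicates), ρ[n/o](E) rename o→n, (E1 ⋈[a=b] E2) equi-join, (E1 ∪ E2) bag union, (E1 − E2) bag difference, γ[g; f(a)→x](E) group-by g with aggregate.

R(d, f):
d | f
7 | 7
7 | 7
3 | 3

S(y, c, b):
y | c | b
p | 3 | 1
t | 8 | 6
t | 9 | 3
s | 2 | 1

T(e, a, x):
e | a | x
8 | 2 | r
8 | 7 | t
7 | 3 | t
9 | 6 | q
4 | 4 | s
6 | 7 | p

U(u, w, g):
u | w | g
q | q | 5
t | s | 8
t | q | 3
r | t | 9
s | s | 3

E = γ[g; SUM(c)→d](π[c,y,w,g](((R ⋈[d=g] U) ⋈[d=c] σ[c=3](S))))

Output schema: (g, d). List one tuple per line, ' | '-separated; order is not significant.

Stepwise |·|:
  R → 3
  U → 5
  (R ⋈[d=g] U) → 2
  S → 4
  σ[c=3](S) → 1
  ((R ⋈[d=g] U) ⋈[d=c] σ[c=3](S)) → 2
  π[c,y,w,g](((R ⋈[d=g] U) ⋈[d=c] σ[c=3](S))) → 2
  γ[g; SUM(c)→d](π[c,y,w,g](((R ⋈[d=g] U) ⋈[d=c] σ[c=3](S)))) → 1

== RESULT ==
g | d
3 | 6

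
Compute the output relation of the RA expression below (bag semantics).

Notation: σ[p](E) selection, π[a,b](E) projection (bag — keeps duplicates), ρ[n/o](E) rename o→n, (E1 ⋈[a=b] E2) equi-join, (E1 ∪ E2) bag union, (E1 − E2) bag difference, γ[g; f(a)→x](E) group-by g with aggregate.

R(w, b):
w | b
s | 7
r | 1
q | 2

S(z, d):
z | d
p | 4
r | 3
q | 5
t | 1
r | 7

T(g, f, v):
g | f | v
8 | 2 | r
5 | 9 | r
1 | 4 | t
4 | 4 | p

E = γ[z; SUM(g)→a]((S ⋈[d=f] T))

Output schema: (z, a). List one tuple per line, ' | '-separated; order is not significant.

Per-node cardinality:
  S → 5
  T → 4
  (S ⋈[d=f] T) → 2
  γ[z; SUM(g)→a]((S ⋈[d=f] T)) → 1

== RESULT ==
z | a
p | 5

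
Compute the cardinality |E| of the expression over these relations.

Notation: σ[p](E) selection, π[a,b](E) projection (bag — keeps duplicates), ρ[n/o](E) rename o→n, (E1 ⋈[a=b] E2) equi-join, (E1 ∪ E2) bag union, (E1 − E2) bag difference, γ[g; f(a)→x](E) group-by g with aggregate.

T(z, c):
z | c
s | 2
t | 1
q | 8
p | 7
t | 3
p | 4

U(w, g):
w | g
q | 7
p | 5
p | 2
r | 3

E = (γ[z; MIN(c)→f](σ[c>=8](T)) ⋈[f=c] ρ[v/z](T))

Stepwise |·|:
  T → 6
  σ[c>=8](T) → 1
  γ[z; MIN(c)→f](σ[c>=8](T)) → 1
  T → 6
  ρ[v/z](T) → 6
  (γ[z; MIN(c)→f](σ[c>=8](T)) ⋈[f=c] ρ[v/z](T)) → 1

|E| = 1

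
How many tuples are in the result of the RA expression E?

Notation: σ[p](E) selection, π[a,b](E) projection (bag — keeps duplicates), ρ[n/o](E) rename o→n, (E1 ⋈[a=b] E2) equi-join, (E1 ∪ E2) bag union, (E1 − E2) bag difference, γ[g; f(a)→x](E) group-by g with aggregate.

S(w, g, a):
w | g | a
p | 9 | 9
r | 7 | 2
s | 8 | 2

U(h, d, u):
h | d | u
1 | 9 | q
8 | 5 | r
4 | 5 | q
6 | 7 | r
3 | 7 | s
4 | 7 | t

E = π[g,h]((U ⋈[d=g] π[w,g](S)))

Per-node cardinality:
  U → 6
  S → 3
  π[w,g](S) → 3
  (U ⋈[d=g] π[w,g](S)) → 4
  π[g,h]((U ⋈[d=g] π[w,g](S))) → 4

|E| = 4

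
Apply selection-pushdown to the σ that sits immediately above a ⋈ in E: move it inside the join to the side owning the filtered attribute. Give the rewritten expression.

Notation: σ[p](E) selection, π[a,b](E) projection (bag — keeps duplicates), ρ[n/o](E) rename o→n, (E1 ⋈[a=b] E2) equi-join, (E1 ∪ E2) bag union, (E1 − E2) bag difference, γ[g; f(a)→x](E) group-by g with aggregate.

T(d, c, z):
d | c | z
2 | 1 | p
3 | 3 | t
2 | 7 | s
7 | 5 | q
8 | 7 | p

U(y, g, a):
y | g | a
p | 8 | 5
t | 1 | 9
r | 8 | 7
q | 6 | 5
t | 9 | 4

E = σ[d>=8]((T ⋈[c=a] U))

σ filters on d, owned by the left side.
E' = (σ[d>=8](T) ⋈[c=a] U)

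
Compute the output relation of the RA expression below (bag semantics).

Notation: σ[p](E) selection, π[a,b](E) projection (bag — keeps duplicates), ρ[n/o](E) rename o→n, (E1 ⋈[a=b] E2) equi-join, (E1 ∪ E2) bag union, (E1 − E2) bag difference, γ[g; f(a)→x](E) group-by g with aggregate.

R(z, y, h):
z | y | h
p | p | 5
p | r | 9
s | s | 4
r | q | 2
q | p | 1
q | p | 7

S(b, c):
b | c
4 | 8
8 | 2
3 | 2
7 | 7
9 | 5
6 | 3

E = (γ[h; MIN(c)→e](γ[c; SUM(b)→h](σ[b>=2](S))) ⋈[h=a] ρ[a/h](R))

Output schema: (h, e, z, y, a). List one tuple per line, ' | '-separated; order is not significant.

Stepwise |·|:
  S → 6
  σ[b>=2](S) → 6
  γ[c; SUM(b)→h](σ[b>=2](S)) → 5
  γ[h; MIN(c)→e](γ[c; SUM(b)→h](σ[b>=2](S))) → 5
  R → 6
  ρ[a/h](R) → 6
  (γ[h; MIN(c)→e](γ[c; SUM(b)→h](σ[b>=2](S))) ⋈[h=a] ρ[a/h](R)) → 3

== RESULT ==
h | e | z | y | a
4 | 8 | s | s | 4
7 | 7 | q | p | 7
9 | 5 | p | r | 9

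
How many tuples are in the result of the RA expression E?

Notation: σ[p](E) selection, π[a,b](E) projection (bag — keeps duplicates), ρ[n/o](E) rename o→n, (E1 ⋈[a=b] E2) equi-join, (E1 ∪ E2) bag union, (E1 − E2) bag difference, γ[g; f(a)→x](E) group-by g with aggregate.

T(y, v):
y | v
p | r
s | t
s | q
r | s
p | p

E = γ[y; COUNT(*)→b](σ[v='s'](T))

Stepwise |·|:
  T → 5
  σ[v='s'](T) → 1
  γ[y; COUNT(*)→b](σ[v='s'](T)) → 1

|E| = 1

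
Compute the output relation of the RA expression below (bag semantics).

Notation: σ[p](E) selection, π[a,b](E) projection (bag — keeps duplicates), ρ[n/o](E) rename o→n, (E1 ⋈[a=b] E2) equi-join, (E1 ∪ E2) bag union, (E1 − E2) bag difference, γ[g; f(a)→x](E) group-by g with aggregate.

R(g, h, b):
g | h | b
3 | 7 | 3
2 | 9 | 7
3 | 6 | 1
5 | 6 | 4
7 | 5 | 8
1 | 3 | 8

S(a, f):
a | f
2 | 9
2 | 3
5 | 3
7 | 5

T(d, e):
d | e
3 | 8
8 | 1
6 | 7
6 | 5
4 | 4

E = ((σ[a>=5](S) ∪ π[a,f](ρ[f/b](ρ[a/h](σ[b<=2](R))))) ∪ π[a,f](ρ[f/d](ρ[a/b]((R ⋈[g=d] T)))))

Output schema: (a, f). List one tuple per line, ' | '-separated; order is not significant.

Per-node cardinality:
  S → 4
  σ[a>=5](S) → 2
  R → 6
  σ[b<=2](R) → 1
  ρ[a/h](σ[b<=2](R)) → 1
  ρ[f/b](ρ[a/h](σ[b<=2](R))) → 1
  π[a,f](ρ[f/b](ρ[a/h](σ[b<=2](R)))) → 1
  (σ[a>=5](S) ∪ π[a,f](ρ[f/b](ρ[a/h](σ[b<=2](R))))) → 3
  R → 6
  T → 5
  (R ⋈[g=d] T) → 2
  ρ[a/b]((R ⋈[g=d] T)) → 2
  ρ[f/d](ρ[a/b]((R ⋈[g=d] T))) → 2
  π[a,f](ρ[f/d](ρ[a/b]((R ⋈[g=d] T)))) → 2
  ((σ[a>=5](S) ∪ π[a,f](ρ[f/b](ρ[a/h](σ[b<=2](R))))) ∪ π[a,f](ρ[f/d](ρ[a/b]((R ⋈[g=d] T))))) → 5

== RESULT ==
a | f
1 | 3
3 | 3
5 | 3
6 | 1
7 | 5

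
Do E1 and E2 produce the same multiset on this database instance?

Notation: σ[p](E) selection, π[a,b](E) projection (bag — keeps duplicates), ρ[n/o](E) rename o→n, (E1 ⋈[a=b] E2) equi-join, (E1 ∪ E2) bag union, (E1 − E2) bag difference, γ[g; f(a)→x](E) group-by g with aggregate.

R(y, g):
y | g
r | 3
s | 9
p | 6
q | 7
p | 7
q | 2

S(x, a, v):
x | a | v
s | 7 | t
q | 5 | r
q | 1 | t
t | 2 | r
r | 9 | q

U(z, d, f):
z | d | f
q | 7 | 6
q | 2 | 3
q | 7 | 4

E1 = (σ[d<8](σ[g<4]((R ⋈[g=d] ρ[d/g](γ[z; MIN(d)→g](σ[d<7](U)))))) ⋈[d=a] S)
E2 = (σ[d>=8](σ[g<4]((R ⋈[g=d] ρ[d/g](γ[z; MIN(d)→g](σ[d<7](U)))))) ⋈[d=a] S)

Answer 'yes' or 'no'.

E1 subexpression sizes:
  R → 6
  U → 3
  σ[d<7](U) → 1
  γ[z; MIN(d)→g](σ[d<7](U)) → 1
  ρ[d/g](γ[z; MIN(d)→g](σ[d<7](U))) → 1
  (R ⋈[g=d] ρ[d/g](γ[z; MIN(d)→g](σ[d<7](U)))) → 1
  σ[g<4]((R ⋈[g=d] ρ[d/g](γ[z; MIN(d)→g](σ[d<7](U))))) → 1
  σ[d<8](σ[g<4]((R ⋈[g=d] ρ[d/g](γ[z; MIN(d)→g](σ[d<7](U)))))) → 1
  S → 5
  (σ[d<8](σ[g<4]((R ⋈[g=d] ρ[d/g](γ[z; MIN(d)→g](σ[d<7](U)))))) ⋈[d=a] S) → 1
E2 subexpression sizes:
  R → 6
  U → 3
  σ[d<7](U) → 1
  γ[z; MIN(d)→g](σ[d<7](U)) → 1
  ρ[d/g](γ[z; MIN(d)→g](σ[d<7](U))) → 1
  (R ⋈[g=d] ρ[d/g](γ[z; MIN(d)→g](σ[d<7](U)))) → 1
  σ[g<4]((R ⋈[g=d] ρ[d/g](γ[z; MIN(d)→g](σ[d<7](U))))) → 1
  σ[d>=8](σ[g<4]((R ⋈[g=d] ρ[d/g](γ[z; MIN(d)→g](σ[d<7](U)))))) → 0
  S → 5
  (σ[d>=8](σ[g<4]((R ⋈[g=d] ρ[d/g](γ[z; MIN(d)→g](σ[d<7](U)))))) ⋈[d=a] S) → 0

E1 result:
y | g | z | d | x | a | v
q | 2 | q | 2 | t | 2 | r
E2 result:
y | g | z | d | x | a | v
(0 rows)
Witness: ('q', 2, 'q', 2, 't', 2, 'r') appears 1× in E1 but 0× in E2.

no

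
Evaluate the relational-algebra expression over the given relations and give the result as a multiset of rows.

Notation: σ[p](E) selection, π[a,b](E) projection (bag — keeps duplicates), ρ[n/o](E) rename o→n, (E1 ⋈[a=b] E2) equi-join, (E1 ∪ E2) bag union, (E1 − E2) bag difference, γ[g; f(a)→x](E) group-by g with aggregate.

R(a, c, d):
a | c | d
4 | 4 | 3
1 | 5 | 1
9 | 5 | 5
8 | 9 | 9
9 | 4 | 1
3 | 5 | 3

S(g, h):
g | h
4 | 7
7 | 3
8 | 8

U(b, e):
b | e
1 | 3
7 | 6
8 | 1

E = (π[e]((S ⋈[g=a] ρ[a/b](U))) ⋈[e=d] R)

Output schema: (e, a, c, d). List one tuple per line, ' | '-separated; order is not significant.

Stepwise |·|:
  S → 3
  U → 3
  ρ[a/b](U) → 3
  (S ⋈[g=a] ρ[a/b](U)) → 2
  π[e]((S ⋈[g=a] ρ[a/b](U))) → 2
  R → 6
  (π[e]((S ⋈[g=a] ρ[a/b](U))) ⋈[e=d] R) → 2

== RESULT ==
e | a | c | d
1 | 1 | 5 | 1
1 | 9 | 4 | 1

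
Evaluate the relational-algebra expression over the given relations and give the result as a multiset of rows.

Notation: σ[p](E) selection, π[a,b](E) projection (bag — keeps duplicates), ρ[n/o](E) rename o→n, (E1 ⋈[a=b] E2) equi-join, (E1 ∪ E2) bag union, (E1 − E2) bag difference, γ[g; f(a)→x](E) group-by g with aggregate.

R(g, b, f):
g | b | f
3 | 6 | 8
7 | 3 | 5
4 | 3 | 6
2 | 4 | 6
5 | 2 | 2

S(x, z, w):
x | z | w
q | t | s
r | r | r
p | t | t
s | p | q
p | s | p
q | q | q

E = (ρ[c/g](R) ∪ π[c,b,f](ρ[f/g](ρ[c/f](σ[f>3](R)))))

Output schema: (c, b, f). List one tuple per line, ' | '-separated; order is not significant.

Subexpression sizes:
  R → 5
  ρ[c/g](R) → 5
  R → 5
  σ[f>3](R) → 4
  ρ[c/f](σ[f>3](R)) → 4
  ρ[f/g](ρ[c/f](σ[f>3](R))) → 4
  π[c,b,f](ρ[f/g](ρ[c/f](σ[f>3](R)))) → 4
  (ρ[c/g](R) ∪ π[c,b,f](ρ[f/g](ρ[c/f](σ[f>3](R))))) → 9

== RESULT ==
c | b | f
2 | 4 | 6
3 | 6 | 8
4 | 3 | 6
5 | 2 | 2
5 | 3 | 7
6 | 3 | 4
6 | 4 | 2
7 | 3 | 5
8 | 6 | 3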